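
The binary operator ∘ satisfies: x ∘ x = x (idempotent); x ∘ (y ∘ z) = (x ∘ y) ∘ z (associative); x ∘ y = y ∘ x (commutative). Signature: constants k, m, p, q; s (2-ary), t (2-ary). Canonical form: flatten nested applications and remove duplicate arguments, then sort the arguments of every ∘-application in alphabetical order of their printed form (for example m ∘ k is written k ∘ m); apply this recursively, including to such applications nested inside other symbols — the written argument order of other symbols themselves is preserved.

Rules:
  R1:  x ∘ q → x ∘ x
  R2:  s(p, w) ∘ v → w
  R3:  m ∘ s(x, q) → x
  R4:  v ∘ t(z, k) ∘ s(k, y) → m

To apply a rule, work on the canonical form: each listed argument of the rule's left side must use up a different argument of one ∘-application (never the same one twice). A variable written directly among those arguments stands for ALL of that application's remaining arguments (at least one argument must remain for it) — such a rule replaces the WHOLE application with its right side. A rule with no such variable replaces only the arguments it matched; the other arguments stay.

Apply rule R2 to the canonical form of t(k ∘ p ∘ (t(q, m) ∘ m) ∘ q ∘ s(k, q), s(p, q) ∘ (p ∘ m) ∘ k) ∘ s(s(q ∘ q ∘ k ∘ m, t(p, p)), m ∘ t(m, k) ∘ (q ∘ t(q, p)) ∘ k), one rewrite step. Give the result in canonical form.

Canonical form:  s(s(k ∘ m ∘ q, t(p, p)), k ∘ m ∘ q ∘ t(m, k) ∘ t(q, p)) ∘ t(k ∘ m ∘ p ∘ q ∘ s(k, q) ∘ t(q, m), k ∘ m ∘ p ∘ s(p, q))
Apply R2:  consuming s(p, q);  v := k ∘ m ∘ p, w := q
Every leftover argument binds to the variable; the entire application is replaced.
New term:  s(s(k ∘ m ∘ q, t(p, p)), k ∘ m ∘ q ∘ t(m, k) ∘ t(q, p)) ∘ t(k ∘ m ∘ p ∘ q ∘ s(k, q) ∘ t(q, m), q)

Answer: s(s(k ∘ m ∘ q, t(p, p)), k ∘ m ∘ q ∘ t(m, k) ∘ t(q, p)) ∘ t(k ∘ m ∘ p ∘ q ∘ s(k, q) ∘ t(q, m), q)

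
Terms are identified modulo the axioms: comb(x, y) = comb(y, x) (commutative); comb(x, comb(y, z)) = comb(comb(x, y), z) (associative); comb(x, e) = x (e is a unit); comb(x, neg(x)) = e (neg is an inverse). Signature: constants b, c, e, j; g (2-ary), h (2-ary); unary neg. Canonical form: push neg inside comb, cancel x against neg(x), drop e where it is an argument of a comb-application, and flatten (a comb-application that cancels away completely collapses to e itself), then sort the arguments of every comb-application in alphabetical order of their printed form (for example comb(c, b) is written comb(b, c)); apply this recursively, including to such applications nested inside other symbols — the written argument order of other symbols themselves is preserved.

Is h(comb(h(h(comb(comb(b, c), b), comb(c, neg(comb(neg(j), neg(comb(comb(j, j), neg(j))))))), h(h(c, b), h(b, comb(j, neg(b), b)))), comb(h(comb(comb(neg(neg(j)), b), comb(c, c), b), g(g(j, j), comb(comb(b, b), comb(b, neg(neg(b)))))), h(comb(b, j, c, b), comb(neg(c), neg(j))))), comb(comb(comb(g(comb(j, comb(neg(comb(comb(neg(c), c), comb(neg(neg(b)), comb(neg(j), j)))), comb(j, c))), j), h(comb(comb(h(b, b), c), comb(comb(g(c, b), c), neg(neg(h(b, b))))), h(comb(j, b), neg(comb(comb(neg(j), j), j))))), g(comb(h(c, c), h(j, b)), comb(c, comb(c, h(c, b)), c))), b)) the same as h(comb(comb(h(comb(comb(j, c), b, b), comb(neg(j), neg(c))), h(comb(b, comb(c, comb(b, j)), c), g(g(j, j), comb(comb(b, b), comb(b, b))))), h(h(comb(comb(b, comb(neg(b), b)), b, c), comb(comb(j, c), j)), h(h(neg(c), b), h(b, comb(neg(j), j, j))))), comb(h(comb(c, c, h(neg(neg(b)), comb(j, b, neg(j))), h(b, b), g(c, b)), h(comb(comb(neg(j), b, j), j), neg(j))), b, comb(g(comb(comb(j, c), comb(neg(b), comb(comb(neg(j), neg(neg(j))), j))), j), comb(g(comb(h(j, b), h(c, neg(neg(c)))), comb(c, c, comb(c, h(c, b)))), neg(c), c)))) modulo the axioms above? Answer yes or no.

Left:  h(comb(h(h(comb(comb(b, c), b), comb(c, neg(comb(neg(j), neg(comb(comb(j, j), neg(j))))))), h(h(c, b), h(b, comb(j, neg(b), b)))), comb(h(comb(comb(neg(neg(j)), b), comb(c, c), b), g(g(j, j), comb(comb(b, b), comb(b, neg(neg(b)))))), h(comb(b, j, c, b), comb(neg(c), neg(j))))), comb(comb(comb(g(comb(j, comb(neg(comb(comb(neg(c), c), comb(neg(neg(b)), comb(neg(j), j)))), comb(j, c))), j), h(comb(comb(h(b, b), c), comb(comb(g(c, b), c), neg(neg(h(b, b))))), h(comb(j, b), neg(comb(comb(neg(j), j), j))))), g(comb(h(c, c), h(j, b)), comb(c, comb(c, h(c, b)), c))), b))
  Work inside:  comb(comb(comb(g(comb(j, comb(neg(comb(comb(neg(c), c), comb(neg(neg(b)), comb(neg(j), j)))), comb(j, c))), j), h(comb(comb(h(b, b), c), comb(comb(g(c, b), c), neg(neg(h(b, b))))), h(comb(j, b), neg(comb(comb(neg(j), j), j))))), g(comb(h(c, c), h(j, b)), comb(c, comb(c, h(c, b)), c))), b)
  Push neg inside:  distribute neg over comb and collapse double neg
  Collect terms:  comb(g(comb(c, j, j, neg(b)), j), h(comb(c, c, g(c, b), h(b, b), h(b, b)), h(comb(b, j), neg(j))), g(comb(h(c, c), h(j, b)), comb(c, c, c, h(c, b))), b)
  Sort arguments:  comb(b, g(comb(c, j, j, neg(b)), j), g(comb(h(c, c), h(j, b)), comb(c, c, c, h(c, b))), h(comb(c, c, g(c, b), h(b, b), h(b, b)), h(comb(b, j), neg(j))))
  Reassemble:  h(comb(h(comb(b, b, c, c, j), g(g(j, j), comb(b, b, b, b))), h(comb(b, b, c, j), comb(neg(c), neg(j))), h(h(comb(b, b, c), comb(c, j, j)), h(h(c, b), h(b, j)))), comb(b, g(comb(c, j, j, neg(b)), j), g(comb(h(c, c), h(j, b)), comb(c, c, c, h(c, b))), h(comb(c, c, g(c, b), h(b, b), h(b, b)), h(comb(b, j), neg(j)))))
Right:  h(comb(comb(h(comb(comb(j, c), b, b), comb(neg(j), neg(c))), h(comb(b, comb(c, comb(b, j)), c), g(g(j, j), comb(comb(b, b), comb(b, b))))), h(h(comb(comb(b, comb(neg(b), b)), b, c), comb(comb(j, c), j)), h(h(neg(c), b), h(b, comb(neg(j), j, j))))), comb(h(comb(c, c, h(neg(neg(b)), comb(j, b, neg(j))), h(b, b), g(c, b)), h(comb(comb(neg(j), b, j), j), neg(j))), b, comb(g(comb(comb(j, c), comb(neg(b), comb(comb(neg(j), neg(neg(j))), j))), j), comb(g(comb(h(j, b), h(c, neg(neg(c)))), comb(c, c, comb(c, h(c, b)))), neg(c), c))))
  Descend into:  comb(h(comb(c, c, h(neg(neg(b)), comb(j, b, neg(j))), h(b, b), g(c, b)), h(comb(comb(neg(j), b, j), j), neg(j))), b, comb(g(comb(comb(j, c), comb(neg(b), comb(comb(neg(j), neg(neg(j))), j))), j), comb(g(comb(h(j, b), h(c, neg(neg(c)))), comb(c, c, comb(c, h(c, b)))), neg(c), c)))
  Push neg inside:  distribute neg over comb and collapse double neg
  Inverses cancel:  c cancels
  Collect:  comb(h(comb(c, c, g(c, b), h(b, b), h(b, b)), h(comb(b, j), neg(j))), b, g(comb(c, j, j, neg(b)), j), g(comb(h(c, c), h(j, b)), comb(c, c, c, h(c, b))))
  Sort:  comb(b, g(comb(c, j, j, neg(b)), j), g(comb(h(c, c), h(j, b)), comb(c, c, c, h(c, b))), h(comb(c, c, g(c, b), h(b, b), h(b, b)), h(comb(b, j), neg(j))))
  Reassemble:  h(comb(h(comb(b, b, c, c, j), g(g(j, j), comb(b, b, b, b))), h(comb(b, b, c, j), comb(neg(c), neg(j))), h(h(comb(b, b, c), comb(c, j, j)), h(h(neg(c), b), h(b, j)))), comb(b, g(comb(c, j, j, neg(b)), j), g(comb(h(c, c), h(j, b)), comb(c, c, c, h(c, b))), h(comb(c, c, g(c, b), h(b, b), h(b, b)), h(comb(b, j), neg(j)))))

Answer: no — h(comb(h(comb(b, b, c, c, j), g(g(j, j), comb(b, b, b, b))), h(comb(b, b, c, j), comb(neg(c), neg(j))), h(h(comb(b, b, c), comb(c, j, j)), h(h(c, b), h(b, j)))), comb(b, g(comb(c, j, j, neg(b)), j), g(comb(h(c, c), h(j, b)), comb(c, c, c, h(c, b))), h(comb(c, c, g(c, b), h(b, b), h(b, b)), h(comb(b, j), neg(j))))) vs h(comb(h(comb(b, b, c, c, j), g(g(j, j), comb(b, b, b, b))), h(comb(b, b, c, j), comb(neg(c), neg(j))), h(h(comb(b, b, c), comb(c, j, j)), h(h(neg(c), b), h(b, j)))), comb(b, g(comb(c, j, j, neg(b)), j), g(comb(h(c, c), h(j, b)), comb(c, c, c, h(c, b))), h(comb(c, c, g(c, b), h(b, b), h(b, b)), h(comb(b, j), neg(j)))))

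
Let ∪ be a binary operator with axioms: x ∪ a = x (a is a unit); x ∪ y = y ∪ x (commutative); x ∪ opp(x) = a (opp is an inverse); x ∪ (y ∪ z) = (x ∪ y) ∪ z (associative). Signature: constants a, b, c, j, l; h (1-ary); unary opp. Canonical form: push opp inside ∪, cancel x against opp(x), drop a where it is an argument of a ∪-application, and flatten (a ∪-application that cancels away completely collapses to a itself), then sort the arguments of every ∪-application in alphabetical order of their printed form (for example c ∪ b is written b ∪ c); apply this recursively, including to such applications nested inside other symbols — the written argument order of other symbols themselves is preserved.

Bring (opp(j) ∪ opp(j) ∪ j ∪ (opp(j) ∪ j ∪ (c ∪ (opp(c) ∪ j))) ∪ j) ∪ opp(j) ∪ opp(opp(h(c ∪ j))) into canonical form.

Answer: h(c ∪ j)

Derivation:
Push opp inside:  distribute opp over ∪ and collapse double opp
Cancel:  j cancels; c cancels
Collect:  h(c ∪ j)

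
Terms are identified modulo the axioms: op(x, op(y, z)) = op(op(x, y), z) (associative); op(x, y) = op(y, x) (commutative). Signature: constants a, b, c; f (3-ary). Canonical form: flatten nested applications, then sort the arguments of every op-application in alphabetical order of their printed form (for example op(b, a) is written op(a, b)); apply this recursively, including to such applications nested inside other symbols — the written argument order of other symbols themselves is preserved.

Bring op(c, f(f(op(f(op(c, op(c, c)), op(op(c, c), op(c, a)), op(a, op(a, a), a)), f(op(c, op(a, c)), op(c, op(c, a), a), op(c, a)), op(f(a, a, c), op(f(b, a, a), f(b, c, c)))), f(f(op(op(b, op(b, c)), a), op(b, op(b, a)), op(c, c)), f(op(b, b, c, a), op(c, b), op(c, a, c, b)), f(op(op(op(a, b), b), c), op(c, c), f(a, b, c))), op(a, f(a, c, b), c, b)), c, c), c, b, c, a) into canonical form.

Simplify inside:  f(f(op(f(op(c, op(c, c)), op(op(c, c), op(c, a)), op(a, op(a, a), a)), f(op(c, op(a, c)), op(c, op(c, a), a), op(c, a)), op(f(a, a, c), op(f(b, a, a), f(b, c, c)))), f(f(op(op(b, op(b, c)), a), op(b, op(b, a)), op(c, c)), f(op(b, b, c, a), op(c, b), op(c, a, c, b)), f(op(op(op(a, b), b), c), op(c, c), f(a, b, c))), op(a, f(a, c, b), c, b)), c, c)  →  f(f(op(f(a, a, c), f(b, a, a), f(b, c, c), f(op(a, c, c), op(a, a, c, c), op(a, c)), f(op(c, c, c), op(a, c, c, c), op(a, a, a, a))), f(f(op(a, b, b, c), op(a, b, b), op(c, c)), f(op(a, b, b, c), op(b, c), op(a, b, c, c)), f(op(a, b, b, c), op(c, c), f(a, b, c))), op(a, b, c, f(a, c, b))), c, c)
Sort:  op(a, b, c, c, c, f(f(op(f(a, a, c), f(b, a, a), f(b, c, c), f(op(a, c, c), op(a, a, c, c), op(a, c)), f(op(c, c, c), op(a, c, c, c), op(a, a, a, a))), f(f(op(a, b, b, c), op(a, b, b), op(c, c)), f(op(a, b, b, c), op(b, c), op(a, b, c, c)), f(op(a, b, b, c), op(c, c), f(a, b, c))), op(a, b, c, f(a, c, b))), c, c))

Answer: op(a, b, c, c, c, f(f(op(f(a, a, c), f(b, a, a), f(b, c, c), f(op(a, c, c), op(a, a, c, c), op(a, c)), f(op(c, c, c), op(a, c, c, c), op(a, a, a, a))), f(f(op(a, b, b, c), op(a, b, b), op(c, c)), f(op(a, b, b, c), op(b, c), op(a, b, c, c)), f(op(a, b, b, c), op(c, c), f(a, b, c))), op(a, b, c, f(a, c, b))), c, c))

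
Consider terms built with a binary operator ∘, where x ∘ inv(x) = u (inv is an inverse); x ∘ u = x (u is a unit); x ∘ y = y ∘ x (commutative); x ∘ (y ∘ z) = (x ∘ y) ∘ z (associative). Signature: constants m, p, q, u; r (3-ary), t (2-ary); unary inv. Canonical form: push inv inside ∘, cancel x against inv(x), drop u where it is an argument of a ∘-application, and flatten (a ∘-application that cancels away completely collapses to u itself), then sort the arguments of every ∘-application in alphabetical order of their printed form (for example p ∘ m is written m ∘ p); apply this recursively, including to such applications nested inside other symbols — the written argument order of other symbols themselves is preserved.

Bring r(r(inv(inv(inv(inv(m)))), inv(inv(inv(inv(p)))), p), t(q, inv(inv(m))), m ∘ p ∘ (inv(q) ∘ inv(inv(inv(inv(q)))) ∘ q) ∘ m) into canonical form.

Work inside:  m ∘ p ∘ (inv(q) ∘ inv(inv(inv(inv(q)))) ∘ q) ∘ m
Push inv inside:  distribute inv over ∘ and collapse double inv
Collect terms:  m ∘ m ∘ p ∘ q
Rebuild:  r(r(m, p, p), t(q, m), m ∘ m ∘ p ∘ q)

Answer: r(r(m, p, p), t(q, m), m ∘ m ∘ p ∘ q)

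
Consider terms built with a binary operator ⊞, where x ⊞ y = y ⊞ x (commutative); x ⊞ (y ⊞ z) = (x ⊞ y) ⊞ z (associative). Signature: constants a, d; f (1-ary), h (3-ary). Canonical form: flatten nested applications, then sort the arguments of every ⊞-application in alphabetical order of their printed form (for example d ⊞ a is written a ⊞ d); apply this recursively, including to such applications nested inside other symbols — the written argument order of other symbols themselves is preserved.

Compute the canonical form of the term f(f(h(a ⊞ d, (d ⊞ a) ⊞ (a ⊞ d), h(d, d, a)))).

Answer: f(f(h(a ⊞ d, a ⊞ a ⊞ d ⊞ d, h(d, d, a))))

Derivation:
Focus inside:  (d ⊞ a) ⊞ (a ⊞ d)
Merge nested applications:  d ⊞ a ⊞ a ⊞ d
Sort arguments:  a ⊞ a ⊞ d ⊞ d
Put back:  f(f(h(a ⊞ d, a ⊞ a ⊞ d ⊞ d, h(d, d, a))))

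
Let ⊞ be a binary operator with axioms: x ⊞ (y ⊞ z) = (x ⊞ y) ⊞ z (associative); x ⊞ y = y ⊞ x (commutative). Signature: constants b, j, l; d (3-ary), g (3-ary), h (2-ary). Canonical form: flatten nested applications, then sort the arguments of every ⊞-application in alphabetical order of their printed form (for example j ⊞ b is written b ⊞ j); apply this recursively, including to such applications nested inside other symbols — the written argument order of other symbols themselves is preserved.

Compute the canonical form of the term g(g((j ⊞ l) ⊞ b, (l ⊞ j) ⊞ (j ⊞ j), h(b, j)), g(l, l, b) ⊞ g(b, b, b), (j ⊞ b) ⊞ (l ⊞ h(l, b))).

Descend into:  (j ⊞ b) ⊞ (l ⊞ h(l, b))
Merge nested applications:  j ⊞ b ⊞ l ⊞ h(l, b)
Sort:  b ⊞ h(l, b) ⊞ j ⊞ l
Rebuild:  g(g(b ⊞ j ⊞ l, j ⊞ j ⊞ j ⊞ l, h(b, j)), g(b, b, b) ⊞ g(l, l, b), b ⊞ h(l, b) ⊞ j ⊞ l)

Answer: g(g(b ⊞ j ⊞ l, j ⊞ j ⊞ j ⊞ l, h(b, j)), g(b, b, b) ⊞ g(l, l, b), b ⊞ h(l, b) ⊞ j ⊞ l)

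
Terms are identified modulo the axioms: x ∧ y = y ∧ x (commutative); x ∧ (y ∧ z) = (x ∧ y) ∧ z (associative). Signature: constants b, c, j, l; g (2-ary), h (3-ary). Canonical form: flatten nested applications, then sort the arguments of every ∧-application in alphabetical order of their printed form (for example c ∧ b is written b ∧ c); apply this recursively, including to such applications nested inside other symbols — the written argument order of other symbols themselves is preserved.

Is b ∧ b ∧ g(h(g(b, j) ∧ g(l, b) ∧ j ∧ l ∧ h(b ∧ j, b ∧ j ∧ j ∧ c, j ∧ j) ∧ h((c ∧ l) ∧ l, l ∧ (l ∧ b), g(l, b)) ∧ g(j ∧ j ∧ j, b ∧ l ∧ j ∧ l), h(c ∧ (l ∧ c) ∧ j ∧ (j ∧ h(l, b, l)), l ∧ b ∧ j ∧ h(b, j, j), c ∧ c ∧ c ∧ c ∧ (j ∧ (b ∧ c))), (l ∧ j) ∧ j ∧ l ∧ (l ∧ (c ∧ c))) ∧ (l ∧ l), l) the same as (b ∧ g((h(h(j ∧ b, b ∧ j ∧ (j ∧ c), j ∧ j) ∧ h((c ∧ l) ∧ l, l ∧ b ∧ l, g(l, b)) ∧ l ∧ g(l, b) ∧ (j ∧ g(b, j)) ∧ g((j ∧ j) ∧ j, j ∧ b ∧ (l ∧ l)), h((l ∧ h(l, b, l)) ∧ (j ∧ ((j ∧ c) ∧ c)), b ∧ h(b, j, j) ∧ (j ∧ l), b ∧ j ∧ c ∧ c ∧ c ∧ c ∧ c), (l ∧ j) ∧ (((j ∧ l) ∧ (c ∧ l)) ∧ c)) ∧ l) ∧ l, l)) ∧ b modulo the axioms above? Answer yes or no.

Answer: yes — both canonical forms are b ∧ b ∧ g(h(g(b, j) ∧ g(j ∧ j ∧ j, b ∧ j ∧ l ∧ l) ∧ g(l, b) ∧ h(b ∧ j, b ∧ c ∧ j ∧ j, j ∧ j) ∧ h(c ∧ l ∧ l, b ∧ l ∧ l, g(l, b)) ∧ j ∧ l, h(c ∧ c ∧ h(l, b, l) ∧ j ∧ j ∧ l, b ∧ h(b, j, j) ∧ j ∧ l, b ∧ c ∧ c ∧ c ∧ c ∧ c ∧ j), c ∧ c ∧ j ∧ j ∧ l ∧ l ∧ l) ∧ l ∧ l, l)

Derivation:
Left:  b ∧ b ∧ g(h(g(b, j) ∧ g(l, b) ∧ j ∧ l ∧ h(b ∧ j, b ∧ j ∧ j ∧ c, j ∧ j) ∧ h((c ∧ l) ∧ l, l ∧ (l ∧ b), g(l, b)) ∧ g(j ∧ j ∧ j, b ∧ l ∧ j ∧ l), h(c ∧ (l ∧ c) ∧ j ∧ (j ∧ h(l, b, l)), l ∧ b ∧ j ∧ h(b, j, j), c ∧ c ∧ c ∧ c ∧ (j ∧ (b ∧ c))), (l ∧ j) ∧ j ∧ l ∧ (l ∧ (c ∧ c))) ∧ (l ∧ l), l)
  Inside:  g(h(g(b, j) ∧ g(l, b) ∧ j ∧ l ∧ h(b ∧ j, b ∧ j ∧ j ∧ c, j ∧ j) ∧ h((c ∧ l) ∧ l, l ∧ (l ∧ b), g(l, b)) ∧ g(j ∧ j ∧ j, b ∧ l ∧ j ∧ l), h(c ∧ (l ∧ c) ∧ j ∧ (j ∧ h(l, b, l)), l ∧ b ∧ j ∧ h(b, j, j), c ∧ c ∧ c ∧ c ∧ (j ∧ (b ∧ c))), (l ∧ j) ∧ j ∧ l ∧ (l ∧ (c ∧ c))) ∧ (l ∧ l), l)  →  g(h(g(b, j) ∧ g(j ∧ j ∧ j, b ∧ j ∧ l ∧ l) ∧ g(l, b) ∧ h(b ∧ j, b ∧ c ∧ j ∧ j, j ∧ j) ∧ h(c ∧ l ∧ l, b ∧ l ∧ l, g(l, b)) ∧ j ∧ l, h(c ∧ c ∧ h(l, b, l) ∧ j ∧ j ∧ l, b ∧ h(b, j, j) ∧ j ∧ l, b ∧ c ∧ c ∧ c ∧ c ∧ c ∧ j), c ∧ c ∧ j ∧ j ∧ l ∧ l ∧ l) ∧ l ∧ l, l)
  Sort arguments:  b ∧ b ∧ g(h(g(b, j) ∧ g(j ∧ j ∧ j, b ∧ j ∧ l ∧ l) ∧ g(l, b) ∧ h(b ∧ j, b ∧ c ∧ j ∧ j, j ∧ j) ∧ h(c ∧ l ∧ l, b ∧ l ∧ l, g(l, b)) ∧ j ∧ l, h(c ∧ c ∧ h(l, b, l) ∧ j ∧ j ∧ l, b ∧ h(b, j, j) ∧ j ∧ l, b ∧ c ∧ c ∧ c ∧ c ∧ c ∧ j), c ∧ c ∧ j ∧ j ∧ l ∧ l ∧ l) ∧ l ∧ l, l)
Right:  (b ∧ g((h(h(j ∧ b, b ∧ j ∧ (j ∧ c), j ∧ j) ∧ h((c ∧ l) ∧ l, l ∧ b ∧ l, g(l, b)) ∧ l ∧ g(l, b) ∧ (j ∧ g(b, j)) ∧ g((j ∧ j) ∧ j, j ∧ b ∧ (l ∧ l)), h((l ∧ h(l, b, l)) ∧ (j ∧ ((j ∧ c) ∧ c)), b ∧ h(b, j, j) ∧ (j ∧ l), b ∧ j ∧ c ∧ c ∧ c ∧ c ∧ c), (l ∧ j) ∧ (((j ∧ l) ∧ (c ∧ l)) ∧ c)) ∧ l) ∧ l, l)) ∧ b
  Un-nest:  b ∧ g((h(h(j ∧ b, b ∧ j ∧ (j ∧ c), j ∧ j) ∧ h((c ∧ l) ∧ l, l ∧ b ∧ l, g(l, b)) ∧ l ∧ g(l, b) ∧ (j ∧ g(b, j)) ∧ g((j ∧ j) ∧ j, j ∧ b ∧ (l ∧ l)), h((l ∧ h(l, b, l)) ∧ (j ∧ ((j ∧ c) ∧ c)), b ∧ h(b, j, j) ∧ (j ∧ l), b ∧ j ∧ c ∧ c ∧ c ∧ c ∧ c), (l ∧ j) ∧ (((j ∧ l) ∧ (c ∧ l)) ∧ c)) ∧ l) ∧ l, l) ∧ b
  Simplify inside:  g((h(h(j ∧ b, b ∧ j ∧ (j ∧ c), j ∧ j) ∧ h((c ∧ l) ∧ l, l ∧ b ∧ l, g(l, b)) ∧ l ∧ g(l, b) ∧ (j ∧ g(b, j)) ∧ g((j ∧ j) ∧ j, j ∧ b ∧ (l ∧ l)), h((l ∧ h(l, b, l)) ∧ (j ∧ ((j ∧ c) ∧ c)), b ∧ h(b, j, j) ∧ (j ∧ l), b ∧ j ∧ c ∧ c ∧ c ∧ c ∧ c), (l ∧ j) ∧ (((j ∧ l) ∧ (c ∧ l)) ∧ c)) ∧ l) ∧ l, l)  →  g(h(g(b, j) ∧ g(j ∧ j ∧ j, b ∧ j ∧ l ∧ l) ∧ g(l, b) ∧ h(b ∧ j, b ∧ c ∧ j ∧ j, j ∧ j) ∧ h(c ∧ l ∧ l, b ∧ l ∧ l, g(l, b)) ∧ j ∧ l, h(c ∧ c ∧ h(l, b, l) ∧ j ∧ j ∧ l, b ∧ h(b, j, j) ∧ j ∧ l, b ∧ c ∧ c ∧ c ∧ c ∧ c ∧ j), c ∧ c ∧ j ∧ j ∧ l ∧ l ∧ l) ∧ l ∧ l, l)
  Order the arguments:  b ∧ b ∧ g(h(g(b, j) ∧ g(j ∧ j ∧ j, b ∧ j ∧ l ∧ l) ∧ g(l, b) ∧ h(b ∧ j, b ∧ c ∧ j ∧ j, j ∧ j) ∧ h(c ∧ l ∧ l, b ∧ l ∧ l, g(l, b)) ∧ j ∧ l, h(c ∧ c ∧ h(l, b, l) ∧ j ∧ j ∧ l, b ∧ h(b, j, j) ∧ j ∧ l, b ∧ c ∧ c ∧ c ∧ c ∧ c ∧ j), c ∧ c ∧ j ∧ j ∧ l ∧ l ∧ l) ∧ l ∧ l, l)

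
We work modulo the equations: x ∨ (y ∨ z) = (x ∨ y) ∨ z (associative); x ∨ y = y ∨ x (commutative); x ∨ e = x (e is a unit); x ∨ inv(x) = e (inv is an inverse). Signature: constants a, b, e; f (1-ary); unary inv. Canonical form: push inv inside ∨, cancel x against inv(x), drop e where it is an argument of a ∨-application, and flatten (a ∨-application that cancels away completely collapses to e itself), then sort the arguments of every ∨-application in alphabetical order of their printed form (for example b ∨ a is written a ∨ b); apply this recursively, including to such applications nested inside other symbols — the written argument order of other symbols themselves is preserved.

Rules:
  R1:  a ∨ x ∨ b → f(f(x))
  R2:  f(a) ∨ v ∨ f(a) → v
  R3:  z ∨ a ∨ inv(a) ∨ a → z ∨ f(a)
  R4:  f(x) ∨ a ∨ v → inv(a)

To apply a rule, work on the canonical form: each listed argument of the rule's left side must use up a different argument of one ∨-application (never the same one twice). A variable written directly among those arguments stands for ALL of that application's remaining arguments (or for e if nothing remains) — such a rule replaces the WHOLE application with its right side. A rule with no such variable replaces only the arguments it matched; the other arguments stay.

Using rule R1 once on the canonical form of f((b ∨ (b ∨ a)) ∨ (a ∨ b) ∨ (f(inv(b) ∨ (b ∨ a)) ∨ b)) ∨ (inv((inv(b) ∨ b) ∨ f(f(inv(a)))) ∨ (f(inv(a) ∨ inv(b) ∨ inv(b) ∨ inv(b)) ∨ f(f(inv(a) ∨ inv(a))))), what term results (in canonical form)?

Answer: f(f(f(a ∨ b ∨ b ∨ b ∨ f(a)))) ∨ f(f(inv(a) ∨ inv(a))) ∨ f(inv(a) ∨ inv(b) ∨ inv(b) ∨ inv(b)) ∨ inv(f(f(inv(a))))

Derivation:
Canonical form:  f(a ∨ a ∨ b ∨ b ∨ b ∨ b ∨ f(a)) ∨ f(f(inv(a) ∨ inv(a))) ∨ f(inv(a) ∨ inv(b) ∨ inv(b) ∨ inv(b)) ∨ inv(f(f(inv(a))))
Match R1:  consume a, b;  x := a ∨ b ∨ b ∨ b ∨ f(a)
Every leftover argument binds to the variable; the entire application is replaced.
Result:  f(f(f(a ∨ b ∨ b ∨ b ∨ f(a)))) ∨ f(f(inv(a) ∨ inv(a))) ∨ f(inv(a) ∨ inv(b) ∨ inv(b) ∨ inv(b)) ∨ inv(f(f(inv(a))))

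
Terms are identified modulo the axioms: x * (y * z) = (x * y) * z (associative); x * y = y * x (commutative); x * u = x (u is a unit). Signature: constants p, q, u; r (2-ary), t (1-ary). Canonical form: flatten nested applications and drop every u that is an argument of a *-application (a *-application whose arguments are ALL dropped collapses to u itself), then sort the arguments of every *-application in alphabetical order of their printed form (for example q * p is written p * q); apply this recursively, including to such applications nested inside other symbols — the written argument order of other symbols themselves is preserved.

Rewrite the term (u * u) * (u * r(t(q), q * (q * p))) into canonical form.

Flatten:  u * u * u * r(t(q), q * (q * p))
Inside:  r(t(q), q * (q * p))  →  r(t(q), p * q * q)
Unit:  drop u (×3)
Sort arguments:  r(t(q), p * q * q)

Answer: r(t(q), p * q * q)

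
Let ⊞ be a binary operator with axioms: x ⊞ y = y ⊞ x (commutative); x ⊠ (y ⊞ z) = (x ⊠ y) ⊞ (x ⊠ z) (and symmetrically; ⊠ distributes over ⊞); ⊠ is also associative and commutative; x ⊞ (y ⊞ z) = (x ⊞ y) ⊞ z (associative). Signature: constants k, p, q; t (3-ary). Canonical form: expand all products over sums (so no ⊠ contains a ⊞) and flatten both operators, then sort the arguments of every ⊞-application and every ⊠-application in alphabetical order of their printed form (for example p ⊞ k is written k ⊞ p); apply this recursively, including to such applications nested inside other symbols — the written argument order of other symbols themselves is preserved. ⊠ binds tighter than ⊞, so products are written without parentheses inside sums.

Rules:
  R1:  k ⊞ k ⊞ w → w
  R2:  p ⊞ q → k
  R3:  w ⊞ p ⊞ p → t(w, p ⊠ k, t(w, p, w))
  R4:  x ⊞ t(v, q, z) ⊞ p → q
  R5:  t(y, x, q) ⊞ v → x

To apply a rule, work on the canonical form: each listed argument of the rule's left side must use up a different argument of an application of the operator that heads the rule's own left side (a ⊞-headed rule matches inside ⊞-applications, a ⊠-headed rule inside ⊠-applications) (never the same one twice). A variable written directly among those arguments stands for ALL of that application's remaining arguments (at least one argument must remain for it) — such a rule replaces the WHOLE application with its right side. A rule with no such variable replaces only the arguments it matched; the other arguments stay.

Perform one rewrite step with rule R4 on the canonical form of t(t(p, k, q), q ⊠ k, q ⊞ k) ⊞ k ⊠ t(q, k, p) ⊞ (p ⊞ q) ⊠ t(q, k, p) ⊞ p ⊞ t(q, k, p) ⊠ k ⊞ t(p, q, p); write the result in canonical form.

Canonical form:  k ⊠ t(q, k, p) ⊞ k ⊠ t(q, k, p) ⊞ p ⊞ p ⊠ t(q, k, p) ⊞ q ⊠ t(q, k, p) ⊞ t(p, q, p) ⊞ t(t(p, k, q), k ⊠ q, k ⊞ q)
Apply R4:  consuming p, t(p, q, p);  v := p, x := k ⊠ t(q, k, p) ⊞ k ⊠ t(q, k, p) ⊞ p ⊠ t(q, k, p) ⊞ q ⊠ t(q, k, p) ⊞ t(t(p, k, q), k ⊠ q, k ⊞ q), z := p
The variable takes the whole remainder — replace the entire application.
Result:  q

Answer: q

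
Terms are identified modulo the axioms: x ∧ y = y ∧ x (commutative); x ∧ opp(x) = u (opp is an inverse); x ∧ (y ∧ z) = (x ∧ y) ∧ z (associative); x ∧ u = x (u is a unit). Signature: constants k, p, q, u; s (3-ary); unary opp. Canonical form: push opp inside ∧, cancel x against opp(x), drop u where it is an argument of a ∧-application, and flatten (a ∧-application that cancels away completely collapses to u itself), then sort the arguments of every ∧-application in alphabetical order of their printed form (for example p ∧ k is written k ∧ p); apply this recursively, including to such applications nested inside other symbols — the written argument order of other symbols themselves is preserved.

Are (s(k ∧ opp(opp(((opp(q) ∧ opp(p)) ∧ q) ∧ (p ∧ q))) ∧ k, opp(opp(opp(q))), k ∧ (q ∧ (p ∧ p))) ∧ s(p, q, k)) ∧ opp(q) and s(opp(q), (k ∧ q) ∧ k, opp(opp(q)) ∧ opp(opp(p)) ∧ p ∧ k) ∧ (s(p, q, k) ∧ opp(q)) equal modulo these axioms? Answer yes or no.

Left:  (s(k ∧ opp(opp(((opp(q) ∧ opp(p)) ∧ q) ∧ (p ∧ q))) ∧ k, opp(opp(opp(q))), k ∧ (q ∧ (p ∧ p))) ∧ s(p, q, k)) ∧ opp(q)
  Push opp inside:  distribute opp over ∧ and collapse double opp
  Combine occurrences:  s(k ∧ k ∧ q, opp(q), k ∧ p ∧ p ∧ q) ∧ s(p, q, k) ∧ opp(q)
  Order the arguments:  opp(q) ∧ s(k ∧ k ∧ q, opp(q), k ∧ p ∧ p ∧ q) ∧ s(p, q, k)
Right:  s(opp(q), (k ∧ q) ∧ k, opp(opp(q)) ∧ opp(opp(p)) ∧ p ∧ k) ∧ (s(p, q, k) ∧ opp(q))
  Push opp inside:  distribute opp over ∧ and collapse double opp
  Combine occurrences:  s(opp(q), k ∧ k ∧ q, k ∧ p ∧ p ∧ q) ∧ s(p, q, k) ∧ opp(q)
  Order the arguments:  opp(q) ∧ s(opp(q), k ∧ k ∧ q, k ∧ p ∧ p ∧ q) ∧ s(p, q, k)

Answer: no — opp(q) ∧ s(k ∧ k ∧ q, opp(q), k ∧ p ∧ p ∧ q) ∧ s(p, q, k) vs opp(q) ∧ s(opp(q), k ∧ k ∧ q, k ∧ p ∧ p ∧ q) ∧ s(p, q, k)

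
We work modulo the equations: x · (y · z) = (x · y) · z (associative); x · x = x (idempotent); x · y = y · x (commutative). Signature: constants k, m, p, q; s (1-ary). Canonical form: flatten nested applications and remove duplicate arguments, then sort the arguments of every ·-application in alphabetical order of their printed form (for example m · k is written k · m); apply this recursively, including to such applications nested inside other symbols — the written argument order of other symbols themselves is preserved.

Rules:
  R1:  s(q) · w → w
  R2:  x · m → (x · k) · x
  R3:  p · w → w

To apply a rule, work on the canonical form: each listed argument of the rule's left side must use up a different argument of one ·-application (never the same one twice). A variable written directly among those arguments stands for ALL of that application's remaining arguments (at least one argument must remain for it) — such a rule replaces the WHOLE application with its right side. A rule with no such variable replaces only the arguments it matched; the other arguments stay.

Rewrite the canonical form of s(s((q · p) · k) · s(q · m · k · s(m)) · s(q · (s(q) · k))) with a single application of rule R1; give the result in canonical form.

Canonical form:  s(s(k · m · q · s(m)) · s(k · p · q) · s(k · q · s(q)))
R1 matches:  uses s(q);  w := k · q
The variable takes the whole remainder — replace the entire application.
Result:  s(s(k · m · q · s(m)) · s(k · p · q) · s(k · q))

Answer: s(s(k · m · q · s(m)) · s(k · p · q) · s(k · q))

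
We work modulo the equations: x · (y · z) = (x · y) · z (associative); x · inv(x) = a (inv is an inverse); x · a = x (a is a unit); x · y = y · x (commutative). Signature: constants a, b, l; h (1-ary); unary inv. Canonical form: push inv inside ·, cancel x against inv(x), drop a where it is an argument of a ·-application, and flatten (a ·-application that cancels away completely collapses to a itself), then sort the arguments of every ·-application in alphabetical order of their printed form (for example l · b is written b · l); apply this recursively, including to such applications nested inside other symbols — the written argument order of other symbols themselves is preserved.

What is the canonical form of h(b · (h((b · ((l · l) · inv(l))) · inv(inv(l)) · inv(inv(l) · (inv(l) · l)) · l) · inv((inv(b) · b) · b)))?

Answer: h(h(b · l · l · l · l))

Derivation:
Work inside:  b · (h((b · ((l · l) · inv(l))) · inv(inv(l)) · inv(inv(l) · (inv(l) · l)) · l) · inv((inv(b) · b) · b))
Push inv inside:  distribute inv over · and collapse double inv
Cancel:  b cancels
Combine occurrences:  h(b · l · l · l · l)
Rebuild:  h(h(b · l · l · l · l))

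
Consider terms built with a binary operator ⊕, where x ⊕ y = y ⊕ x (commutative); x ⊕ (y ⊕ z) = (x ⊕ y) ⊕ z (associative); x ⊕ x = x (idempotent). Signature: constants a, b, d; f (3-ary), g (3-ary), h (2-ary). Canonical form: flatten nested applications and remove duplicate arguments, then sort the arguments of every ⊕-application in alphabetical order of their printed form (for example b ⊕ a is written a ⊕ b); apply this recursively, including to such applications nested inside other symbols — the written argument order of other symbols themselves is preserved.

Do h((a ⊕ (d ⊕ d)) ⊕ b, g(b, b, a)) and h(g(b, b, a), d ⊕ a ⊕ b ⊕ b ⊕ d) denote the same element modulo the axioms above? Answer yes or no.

Answer: no — h(a ⊕ b ⊕ d, g(b, b, a)) vs h(g(b, b, a), a ⊕ b ⊕ d)

Derivation:
Left:  h((a ⊕ (d ⊕ d)) ⊕ b, g(b, b, a))
  Focus inside:  (a ⊕ (d ⊕ d)) ⊕ b
  Flatten:  a ⊕ d ⊕ d ⊕ b
  Drop duplicates:  drop duplicate d
  Sort:  a ⊕ b ⊕ d
  Reassemble:  h(a ⊕ b ⊕ d, g(b, b, a))
Right:  h(g(b, b, a), d ⊕ a ⊕ b ⊕ b ⊕ d)
  Focus inside:  d ⊕ a ⊕ b ⊕ b ⊕ d
  Drop duplicates:  drop duplicate b, d
  Sort:  a ⊕ b ⊕ d
  Rebuild:  h(g(b, b, a), a ⊕ b ⊕ d)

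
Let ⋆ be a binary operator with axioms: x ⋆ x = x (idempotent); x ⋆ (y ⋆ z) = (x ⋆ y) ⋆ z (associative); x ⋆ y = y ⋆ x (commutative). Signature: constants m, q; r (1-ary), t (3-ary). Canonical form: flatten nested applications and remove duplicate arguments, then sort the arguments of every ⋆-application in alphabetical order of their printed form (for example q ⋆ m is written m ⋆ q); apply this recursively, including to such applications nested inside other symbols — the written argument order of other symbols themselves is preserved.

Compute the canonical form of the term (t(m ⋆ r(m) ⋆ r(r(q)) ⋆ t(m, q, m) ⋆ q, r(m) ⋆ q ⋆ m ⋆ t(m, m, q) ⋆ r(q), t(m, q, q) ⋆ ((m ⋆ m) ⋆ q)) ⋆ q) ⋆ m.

Merge nested applications:  t(m ⋆ r(m) ⋆ r(r(q)) ⋆ t(m, q, m) ⋆ q, r(m) ⋆ q ⋆ m ⋆ t(m, m, q) ⋆ r(q), t(m, q, q) ⋆ ((m ⋆ m) ⋆ q)) ⋆ q ⋆ m
Inside:  t(m ⋆ r(m) ⋆ r(r(q)) ⋆ t(m, q, m) ⋆ q, r(m) ⋆ q ⋆ m ⋆ t(m, m, q) ⋆ r(q), t(m, q, q) ⋆ ((m ⋆ m) ⋆ q))  →  t(m ⋆ q ⋆ r(m) ⋆ r(r(q)) ⋆ t(m, q, m), m ⋆ q ⋆ r(m) ⋆ r(q) ⋆ t(m, m, q), m ⋆ q ⋆ t(m, q, q))
Order the arguments:  m ⋆ q ⋆ t(m ⋆ q ⋆ r(m) ⋆ r(r(q)) ⋆ t(m, q, m), m ⋆ q ⋆ r(m) ⋆ r(q) ⋆ t(m, m, q), m ⋆ q ⋆ t(m, q, q))

Answer: m ⋆ q ⋆ t(m ⋆ q ⋆ r(m) ⋆ r(r(q)) ⋆ t(m, q, m), m ⋆ q ⋆ r(m) ⋆ r(q) ⋆ t(m, m, q), m ⋆ q ⋆ t(m, q, q))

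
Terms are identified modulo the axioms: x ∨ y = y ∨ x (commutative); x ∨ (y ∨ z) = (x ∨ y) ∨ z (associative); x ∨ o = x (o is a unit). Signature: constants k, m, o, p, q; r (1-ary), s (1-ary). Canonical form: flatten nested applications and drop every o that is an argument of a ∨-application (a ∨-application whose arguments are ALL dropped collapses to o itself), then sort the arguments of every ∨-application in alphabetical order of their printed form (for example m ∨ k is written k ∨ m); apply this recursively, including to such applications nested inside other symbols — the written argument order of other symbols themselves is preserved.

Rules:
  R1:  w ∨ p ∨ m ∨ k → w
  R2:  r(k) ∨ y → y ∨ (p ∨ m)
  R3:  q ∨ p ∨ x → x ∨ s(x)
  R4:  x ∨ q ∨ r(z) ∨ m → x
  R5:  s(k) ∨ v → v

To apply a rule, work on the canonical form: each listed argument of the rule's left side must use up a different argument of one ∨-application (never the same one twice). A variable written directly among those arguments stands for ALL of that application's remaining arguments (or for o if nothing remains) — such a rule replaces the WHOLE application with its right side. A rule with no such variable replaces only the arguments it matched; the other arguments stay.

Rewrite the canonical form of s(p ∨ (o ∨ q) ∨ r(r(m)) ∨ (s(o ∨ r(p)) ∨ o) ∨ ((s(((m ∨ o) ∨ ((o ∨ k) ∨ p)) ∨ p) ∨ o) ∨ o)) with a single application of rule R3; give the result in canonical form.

Canonical form:  s(p ∨ q ∨ r(r(m)) ∨ s(k ∨ m ∨ p ∨ p) ∨ s(r(p)))
R3 matches:  uses p, q;  x := r(r(m)) ∨ s(k ∨ m ∨ p ∨ p) ∨ s(r(p))
Every leftover argument binds to the variable; the entire application is replaced.
Giving:  s(r(r(m)) ∨ s(k ∨ m ∨ p ∨ p) ∨ s(r(p)) ∨ s(r(r(m)) ∨ s(k ∨ m ∨ p ∨ p) ∨ s(r(p))))

Answer: s(r(r(m)) ∨ s(k ∨ m ∨ p ∨ p) ∨ s(r(p)) ∨ s(r(r(m)) ∨ s(k ∨ m ∨ p ∨ p) ∨ s(r(p))))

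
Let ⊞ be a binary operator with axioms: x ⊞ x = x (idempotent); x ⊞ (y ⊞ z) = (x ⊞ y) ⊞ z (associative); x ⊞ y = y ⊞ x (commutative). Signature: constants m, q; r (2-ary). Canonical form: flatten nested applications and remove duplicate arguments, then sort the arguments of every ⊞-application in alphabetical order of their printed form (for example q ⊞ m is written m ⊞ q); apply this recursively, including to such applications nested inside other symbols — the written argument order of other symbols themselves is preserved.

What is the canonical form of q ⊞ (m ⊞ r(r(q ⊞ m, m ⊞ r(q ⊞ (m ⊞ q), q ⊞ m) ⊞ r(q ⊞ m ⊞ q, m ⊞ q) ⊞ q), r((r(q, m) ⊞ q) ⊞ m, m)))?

Merge nested applications:  q ⊞ m ⊞ r(r(q ⊞ m, m ⊞ r(q ⊞ (m ⊞ q), q ⊞ m) ⊞ r(q ⊞ m ⊞ q, m ⊞ q) ⊞ q), r((r(q, m) ⊞ q) ⊞ m, m))
Simplify inside:  r(r(q ⊞ m, m ⊞ r(q ⊞ (m ⊞ q), q ⊞ m) ⊞ r(q ⊞ m ⊞ q, m ⊞ q) ⊞ q), r((r(q, m) ⊞ q) ⊞ m, m))  →  r(r(m ⊞ q, m ⊞ q ⊞ r(m ⊞ q, m ⊞ q)), r(m ⊞ q ⊞ r(q, m), m))
Sort arguments:  m ⊞ q ⊞ r(r(m ⊞ q, m ⊞ q ⊞ r(m ⊞ q, m ⊞ q)), r(m ⊞ q ⊞ r(q, m), m))

Answer: m ⊞ q ⊞ r(r(m ⊞ q, m ⊞ q ⊞ r(m ⊞ q, m ⊞ q)), r(m ⊞ q ⊞ r(q, m), m))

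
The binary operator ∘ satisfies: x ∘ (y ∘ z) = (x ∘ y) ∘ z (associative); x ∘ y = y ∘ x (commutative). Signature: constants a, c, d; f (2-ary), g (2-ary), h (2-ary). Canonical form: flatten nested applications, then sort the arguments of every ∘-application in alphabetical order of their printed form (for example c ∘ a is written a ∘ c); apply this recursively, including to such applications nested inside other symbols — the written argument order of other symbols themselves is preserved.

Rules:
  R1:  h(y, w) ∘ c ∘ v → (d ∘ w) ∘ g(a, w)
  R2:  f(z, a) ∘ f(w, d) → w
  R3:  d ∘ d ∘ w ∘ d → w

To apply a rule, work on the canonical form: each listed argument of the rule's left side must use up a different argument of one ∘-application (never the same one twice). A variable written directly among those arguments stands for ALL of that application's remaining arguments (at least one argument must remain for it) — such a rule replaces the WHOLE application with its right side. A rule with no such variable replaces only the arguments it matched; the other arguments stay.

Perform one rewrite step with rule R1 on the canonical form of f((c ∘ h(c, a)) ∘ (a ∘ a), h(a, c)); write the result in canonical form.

Canonical form:  f(a ∘ a ∘ c ∘ h(c, a), h(a, c))
Apply R1:  consuming c, h(c, a);  v := a ∘ a, w := a, y := c
Every leftover argument binds to the variable; the entire application is replaced.
Result:  f(a ∘ d ∘ g(a, a), h(a, c))

Answer: f(a ∘ d ∘ g(a, a), h(a, c))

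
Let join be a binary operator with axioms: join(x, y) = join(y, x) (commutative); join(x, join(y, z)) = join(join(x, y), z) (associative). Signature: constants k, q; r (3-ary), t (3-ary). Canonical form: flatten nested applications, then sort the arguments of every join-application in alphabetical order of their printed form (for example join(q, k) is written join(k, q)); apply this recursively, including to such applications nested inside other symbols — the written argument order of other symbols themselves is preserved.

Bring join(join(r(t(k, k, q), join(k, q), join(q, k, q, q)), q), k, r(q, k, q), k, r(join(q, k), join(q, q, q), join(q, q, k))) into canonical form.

Answer: join(k, k, q, r(join(k, q), join(q, q, q), join(k, q, q)), r(q, k, q), r(t(k, k, q), join(k, q), join(k, q, q, q)))

Derivation:
Merge nested applications:  join(r(t(k, k, q), join(k, q), join(q, k, q, q)), q, k, r(q, k, q), k, r(join(q, k), join(q, q, q), join(q, q, k)))
Inside:  r(t(k, k, q), join(k, q), join(q, k, q, q))  →  r(t(k, k, q), join(k, q), join(k, q, q, q))
Canonicalize subterm:  r(join(q, k), join(q, q, q), join(q, q, k))  →  r(join(k, q), join(q, q, q), join(k, q, q))
Sort:  join(k, k, q, r(join(k, q), join(q, q, q), join(k, q, q)), r(q, k, q), r(t(k, k, q), join(k, q), join(k, q, q, q)))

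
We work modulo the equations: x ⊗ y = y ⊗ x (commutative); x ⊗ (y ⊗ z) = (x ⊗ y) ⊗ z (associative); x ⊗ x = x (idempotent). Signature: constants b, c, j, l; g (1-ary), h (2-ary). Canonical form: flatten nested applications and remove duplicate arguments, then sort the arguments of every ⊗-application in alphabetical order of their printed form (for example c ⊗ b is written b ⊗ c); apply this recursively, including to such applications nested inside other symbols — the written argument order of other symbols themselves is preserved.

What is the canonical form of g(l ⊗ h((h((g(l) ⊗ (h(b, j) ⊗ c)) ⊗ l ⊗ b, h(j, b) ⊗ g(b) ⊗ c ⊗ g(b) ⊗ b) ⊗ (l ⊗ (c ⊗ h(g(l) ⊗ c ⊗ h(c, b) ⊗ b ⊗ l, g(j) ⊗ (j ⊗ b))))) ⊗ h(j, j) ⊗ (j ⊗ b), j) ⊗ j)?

Focus inside:  l ⊗ h((h((g(l) ⊗ (h(b, j) ⊗ c)) ⊗ l ⊗ b, h(j, b) ⊗ g(b) ⊗ c ⊗ g(b) ⊗ b) ⊗ (l ⊗ (c ⊗ h(g(l) ⊗ c ⊗ h(c, b) ⊗ b ⊗ l, g(j) ⊗ (j ⊗ b))))) ⊗ h(j, j) ⊗ (j ⊗ b), j) ⊗ j
Canonicalize subterm:  h((h((g(l) ⊗ (h(b, j) ⊗ c)) ⊗ l ⊗ b, h(j, b) ⊗ g(b) ⊗ c ⊗ g(b) ⊗ b) ⊗ (l ⊗ (c ⊗ h(g(l) ⊗ c ⊗ h(c, b) ⊗ b ⊗ l, g(j) ⊗ (j ⊗ b))))) ⊗ h(j, j) ⊗ (j ⊗ b), j)  →  h(b ⊗ c ⊗ h(b ⊗ c ⊗ g(l) ⊗ h(b, j) ⊗ l, b ⊗ c ⊗ g(b) ⊗ h(j, b)) ⊗ h(b ⊗ c ⊗ g(l) ⊗ h(c, b) ⊗ l, b ⊗ g(j) ⊗ j) ⊗ h(j, j) ⊗ j ⊗ l, j)
Sort arguments:  h(b ⊗ c ⊗ h(b ⊗ c ⊗ g(l) ⊗ h(b, j) ⊗ l, b ⊗ c ⊗ g(b) ⊗ h(j, b)) ⊗ h(b ⊗ c ⊗ g(l) ⊗ h(c, b) ⊗ l, b ⊗ g(j) ⊗ j) ⊗ h(j, j) ⊗ j ⊗ l, j) ⊗ j ⊗ l
Reassemble:  g(h(b ⊗ c ⊗ h(b ⊗ c ⊗ g(l) ⊗ h(b, j) ⊗ l, b ⊗ c ⊗ g(b) ⊗ h(j, b)) ⊗ h(b ⊗ c ⊗ g(l) ⊗ h(c, b) ⊗ l, b ⊗ g(j) ⊗ j) ⊗ h(j, j) ⊗ j ⊗ l, j) ⊗ j ⊗ l)

Answer: g(h(b ⊗ c ⊗ h(b ⊗ c ⊗ g(l) ⊗ h(b, j) ⊗ l, b ⊗ c ⊗ g(b) ⊗ h(j, b)) ⊗ h(b ⊗ c ⊗ g(l) ⊗ h(c, b) ⊗ l, b ⊗ g(j) ⊗ j) ⊗ h(j, j) ⊗ j ⊗ l, j) ⊗ j ⊗ l)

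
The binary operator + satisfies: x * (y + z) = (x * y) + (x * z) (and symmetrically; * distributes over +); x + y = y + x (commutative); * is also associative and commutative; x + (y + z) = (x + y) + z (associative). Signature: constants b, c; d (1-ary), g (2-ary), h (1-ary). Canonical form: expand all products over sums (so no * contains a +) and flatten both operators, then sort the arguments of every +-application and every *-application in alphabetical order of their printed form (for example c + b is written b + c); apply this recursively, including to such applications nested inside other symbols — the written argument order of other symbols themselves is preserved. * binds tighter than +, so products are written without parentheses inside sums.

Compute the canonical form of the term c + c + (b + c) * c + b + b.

Answer: b + b + b * c + c + c + c * c

Derivation:
Expand products over sums:  c + c + b * c + c * c + b + b
Sort arguments:  b + b + b * c + c + c + c * c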